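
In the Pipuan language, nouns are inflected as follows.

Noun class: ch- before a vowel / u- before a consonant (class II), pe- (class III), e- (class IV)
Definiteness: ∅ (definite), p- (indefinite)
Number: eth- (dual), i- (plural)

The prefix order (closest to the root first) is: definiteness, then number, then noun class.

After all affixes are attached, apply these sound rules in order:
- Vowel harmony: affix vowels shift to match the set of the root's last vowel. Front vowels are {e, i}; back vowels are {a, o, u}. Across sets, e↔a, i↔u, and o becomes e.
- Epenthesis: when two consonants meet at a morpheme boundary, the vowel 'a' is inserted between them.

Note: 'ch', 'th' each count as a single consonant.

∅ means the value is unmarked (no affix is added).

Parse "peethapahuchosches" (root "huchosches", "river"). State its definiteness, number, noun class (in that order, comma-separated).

Segment: pe-eth-p-huchosches.
definiteness: p- → indefinite.
number: eth- → dual.
noun class: pe- → class III.

indefinite, dual, class III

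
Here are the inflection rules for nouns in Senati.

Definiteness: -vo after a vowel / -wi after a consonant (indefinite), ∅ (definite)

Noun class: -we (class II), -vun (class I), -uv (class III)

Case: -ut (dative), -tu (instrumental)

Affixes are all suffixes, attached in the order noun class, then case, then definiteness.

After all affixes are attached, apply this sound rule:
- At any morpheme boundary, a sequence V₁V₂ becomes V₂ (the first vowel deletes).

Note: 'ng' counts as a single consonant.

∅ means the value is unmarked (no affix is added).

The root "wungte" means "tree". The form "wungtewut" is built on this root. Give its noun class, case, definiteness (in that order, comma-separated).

Segment: wungte-we-ut.
noun class: -we → class II.
case: -ut → dative.
definiteness: ∅ → definite.

class II, dative, definite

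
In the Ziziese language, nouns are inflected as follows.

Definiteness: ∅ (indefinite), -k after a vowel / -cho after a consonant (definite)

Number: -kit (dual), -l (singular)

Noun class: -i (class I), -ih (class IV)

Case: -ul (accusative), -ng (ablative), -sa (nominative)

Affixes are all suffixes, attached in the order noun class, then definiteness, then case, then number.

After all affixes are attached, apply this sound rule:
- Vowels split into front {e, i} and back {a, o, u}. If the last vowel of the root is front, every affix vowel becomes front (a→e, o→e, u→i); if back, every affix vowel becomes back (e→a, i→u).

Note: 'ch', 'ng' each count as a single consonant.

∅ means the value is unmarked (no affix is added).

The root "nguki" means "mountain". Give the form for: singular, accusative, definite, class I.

Attach noun class class I -i → ngukii.
Attach definiteness definite -k (after vowel 'i') → ngukiik.
Attach case accusative -ul → ngukiikul.
Attach number singular -l → ngukiikull.
Apply vowel harmony: ngukiikull → ngukiikill.

ngukiikill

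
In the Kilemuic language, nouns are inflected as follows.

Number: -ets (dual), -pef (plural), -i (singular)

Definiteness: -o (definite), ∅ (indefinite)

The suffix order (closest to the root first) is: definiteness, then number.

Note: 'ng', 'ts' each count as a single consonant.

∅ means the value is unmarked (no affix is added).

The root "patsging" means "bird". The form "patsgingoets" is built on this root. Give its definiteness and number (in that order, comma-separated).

Segment: patsging-o-ets.
definiteness: -o → definite.
number: -ets → dual.

definite, dual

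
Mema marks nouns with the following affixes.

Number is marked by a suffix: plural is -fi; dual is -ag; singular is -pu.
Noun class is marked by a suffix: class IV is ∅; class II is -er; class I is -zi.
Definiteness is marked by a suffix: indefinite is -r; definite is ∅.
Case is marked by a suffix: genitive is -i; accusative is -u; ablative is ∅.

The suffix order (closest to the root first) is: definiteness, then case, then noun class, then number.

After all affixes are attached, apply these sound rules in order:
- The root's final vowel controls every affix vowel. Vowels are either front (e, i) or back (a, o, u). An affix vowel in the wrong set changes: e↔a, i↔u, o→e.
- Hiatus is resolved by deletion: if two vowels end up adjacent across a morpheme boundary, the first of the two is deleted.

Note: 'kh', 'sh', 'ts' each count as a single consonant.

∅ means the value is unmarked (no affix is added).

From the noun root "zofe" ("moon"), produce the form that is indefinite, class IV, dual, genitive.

zofereg

Attach definiteness indefinite -r → zofer.
Attach case genitive -i → zoferi.
noun class = class IV: zero marking, form stays zoferi.
Attach number dual -ag → zoferiag.
Apply vowel harmony: zoferiag → zoferieg.
Apply vowel deletion: zoferieg → zofereg.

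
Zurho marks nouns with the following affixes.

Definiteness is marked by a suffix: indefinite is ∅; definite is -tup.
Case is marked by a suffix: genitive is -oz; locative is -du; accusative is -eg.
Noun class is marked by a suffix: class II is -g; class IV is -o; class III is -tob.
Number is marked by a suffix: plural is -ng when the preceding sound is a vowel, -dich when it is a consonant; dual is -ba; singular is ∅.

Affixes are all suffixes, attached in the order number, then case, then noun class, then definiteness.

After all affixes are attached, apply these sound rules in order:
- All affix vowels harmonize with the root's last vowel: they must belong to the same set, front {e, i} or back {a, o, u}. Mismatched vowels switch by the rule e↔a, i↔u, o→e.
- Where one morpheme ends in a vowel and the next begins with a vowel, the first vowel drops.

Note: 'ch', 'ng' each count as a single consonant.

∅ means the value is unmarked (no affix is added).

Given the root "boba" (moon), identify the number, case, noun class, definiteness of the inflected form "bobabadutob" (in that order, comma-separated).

dual, locative, class III, indefinite

Segment: boba-ba-du-tob.
number: -ba → dual.
case: -du → locative.
noun class: -tob → class III.
definiteness: ∅ → indefinite.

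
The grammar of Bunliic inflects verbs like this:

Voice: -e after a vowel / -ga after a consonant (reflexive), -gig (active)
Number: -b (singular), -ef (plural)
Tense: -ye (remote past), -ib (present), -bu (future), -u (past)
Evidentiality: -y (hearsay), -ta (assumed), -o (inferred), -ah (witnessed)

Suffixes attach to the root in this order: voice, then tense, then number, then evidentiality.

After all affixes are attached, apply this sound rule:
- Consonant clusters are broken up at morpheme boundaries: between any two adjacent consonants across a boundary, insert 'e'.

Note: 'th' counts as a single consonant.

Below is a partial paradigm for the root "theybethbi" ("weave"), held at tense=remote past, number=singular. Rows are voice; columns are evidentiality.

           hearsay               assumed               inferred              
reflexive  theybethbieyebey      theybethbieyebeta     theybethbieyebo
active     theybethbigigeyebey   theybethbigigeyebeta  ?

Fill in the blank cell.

Attach voice active -gig → theybethbigig.
Attach tense remote past -ye → theybethbigigye.
Attach number singular -b → theybethbigigyeb.
Attach evidentiality inferred -o → theybethbigigyebo.
Apply epenthesis: theybethbigigyebo → theybethbigigeyebo.

theybethbigigeyebo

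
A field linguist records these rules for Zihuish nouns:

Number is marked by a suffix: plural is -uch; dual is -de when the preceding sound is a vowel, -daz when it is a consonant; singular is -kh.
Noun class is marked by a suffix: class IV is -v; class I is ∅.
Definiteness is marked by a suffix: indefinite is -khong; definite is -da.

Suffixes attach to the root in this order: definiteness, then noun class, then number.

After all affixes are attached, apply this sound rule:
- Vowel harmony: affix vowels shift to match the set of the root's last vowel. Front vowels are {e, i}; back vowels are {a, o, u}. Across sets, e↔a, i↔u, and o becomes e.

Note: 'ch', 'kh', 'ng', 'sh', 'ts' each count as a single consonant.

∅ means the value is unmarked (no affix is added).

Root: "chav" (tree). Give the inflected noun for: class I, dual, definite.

Attach definiteness definite -da → chavda.
noun class = class I: zero marking, form stays chavda.
Attach number dual -de (after vowel 'a') → chavdade.
Apply vowel harmony: chavdade → chavdada.

chavdada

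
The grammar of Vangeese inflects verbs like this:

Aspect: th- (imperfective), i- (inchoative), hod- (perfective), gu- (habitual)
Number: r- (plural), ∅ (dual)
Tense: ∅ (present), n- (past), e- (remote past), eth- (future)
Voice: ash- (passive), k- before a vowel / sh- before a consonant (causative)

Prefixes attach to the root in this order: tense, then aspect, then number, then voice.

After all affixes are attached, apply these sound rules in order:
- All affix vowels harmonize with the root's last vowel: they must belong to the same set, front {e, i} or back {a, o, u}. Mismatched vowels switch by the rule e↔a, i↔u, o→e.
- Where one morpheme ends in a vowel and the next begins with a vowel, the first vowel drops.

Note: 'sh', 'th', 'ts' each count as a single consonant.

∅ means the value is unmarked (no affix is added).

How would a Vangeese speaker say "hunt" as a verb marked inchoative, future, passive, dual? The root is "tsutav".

Attach tense future eth- → ethtsutav.
Attach aspect inchoative i- → iethtsutav.
number = dual: zero marking, form stays iethtsutav.
Attach voice passive ash- → ashiethtsutav.
Apply vowel harmony: ashiethtsutav → ashuathtsutav.
Apply vowel deletion: ashuathtsutav → ashathtsutav.

ashathtsutav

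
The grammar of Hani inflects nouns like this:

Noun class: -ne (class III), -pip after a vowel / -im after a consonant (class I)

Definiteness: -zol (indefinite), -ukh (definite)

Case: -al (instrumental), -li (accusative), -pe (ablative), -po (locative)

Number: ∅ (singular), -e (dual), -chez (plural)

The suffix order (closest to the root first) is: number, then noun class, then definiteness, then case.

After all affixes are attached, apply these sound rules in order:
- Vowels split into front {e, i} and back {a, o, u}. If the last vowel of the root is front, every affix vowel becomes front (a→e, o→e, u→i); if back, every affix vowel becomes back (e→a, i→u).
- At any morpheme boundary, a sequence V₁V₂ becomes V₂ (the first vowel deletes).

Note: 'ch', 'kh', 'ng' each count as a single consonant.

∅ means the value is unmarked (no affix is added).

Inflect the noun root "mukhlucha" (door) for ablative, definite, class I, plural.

mukhluchachazumukhpa

Attach number plural -chez → mukhluchachez.
Attach noun class class I -im (after consonant 'z') → mukhluchachezim.
Attach definiteness definite -ukh → mukhluchachezimukh.
Attach case ablative -pe → mukhluchachezimukhpe.
Apply vowel harmony: mukhluchachezimukhpe → mukhluchachazumukhpa.
Vowel deletion: no change.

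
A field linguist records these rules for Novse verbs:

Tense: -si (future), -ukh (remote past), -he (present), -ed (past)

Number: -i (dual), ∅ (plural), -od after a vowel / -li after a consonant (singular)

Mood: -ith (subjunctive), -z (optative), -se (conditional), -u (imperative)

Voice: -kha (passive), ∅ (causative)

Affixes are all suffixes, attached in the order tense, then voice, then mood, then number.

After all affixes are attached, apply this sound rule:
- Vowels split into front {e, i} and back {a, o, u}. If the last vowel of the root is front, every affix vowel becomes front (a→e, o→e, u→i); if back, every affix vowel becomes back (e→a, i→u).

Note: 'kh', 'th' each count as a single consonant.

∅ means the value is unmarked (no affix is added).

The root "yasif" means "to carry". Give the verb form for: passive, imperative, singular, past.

Attach tense past -ed → yasifed.
Attach voice passive -kha → yasifedkha.
Attach mood imperative -u → yasifedkhau.
Attach number singular -od (after vowel 'u') → yasifedkhauod.
Apply vowel harmony: yasifedkhauod → yasifedkheied.

yasifedkheied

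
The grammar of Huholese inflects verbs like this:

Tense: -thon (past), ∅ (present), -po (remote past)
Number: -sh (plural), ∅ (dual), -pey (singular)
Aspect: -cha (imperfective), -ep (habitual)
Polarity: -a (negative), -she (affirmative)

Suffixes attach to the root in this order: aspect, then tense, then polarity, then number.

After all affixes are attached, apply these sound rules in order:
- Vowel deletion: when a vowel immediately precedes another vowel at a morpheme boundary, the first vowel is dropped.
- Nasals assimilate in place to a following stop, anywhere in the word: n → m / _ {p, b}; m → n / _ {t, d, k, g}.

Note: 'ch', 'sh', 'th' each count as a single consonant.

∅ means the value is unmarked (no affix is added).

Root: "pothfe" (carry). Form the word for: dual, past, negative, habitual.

Attach aspect habitual -ep → pothfeep.
Attach tense past -thon → pothfeepthon.
Attach polarity negative -a → pothfeepthona.
number = dual: zero marking, form stays pothfeepthona.
Apply vowel deletion: pothfeepthona → pothfepthona.
Nasal assimilation: no change.

pothfepthona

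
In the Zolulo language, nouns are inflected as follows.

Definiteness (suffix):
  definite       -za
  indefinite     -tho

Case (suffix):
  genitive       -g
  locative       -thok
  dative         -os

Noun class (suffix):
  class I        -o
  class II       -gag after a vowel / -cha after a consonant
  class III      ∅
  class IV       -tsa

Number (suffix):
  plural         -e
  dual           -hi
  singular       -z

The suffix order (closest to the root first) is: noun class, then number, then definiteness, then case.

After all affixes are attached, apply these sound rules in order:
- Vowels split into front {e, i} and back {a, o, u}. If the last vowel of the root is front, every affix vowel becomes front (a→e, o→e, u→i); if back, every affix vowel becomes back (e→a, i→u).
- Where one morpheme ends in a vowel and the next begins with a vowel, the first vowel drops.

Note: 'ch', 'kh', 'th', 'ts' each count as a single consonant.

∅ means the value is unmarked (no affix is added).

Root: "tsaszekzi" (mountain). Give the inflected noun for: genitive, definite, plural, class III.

noun class = class III: zero marking, form stays tsaszekzi.
Attach number plural -e → tsaszekzie.
Attach definiteness definite -za → tsaszekzieza.
Attach case genitive -g → tsaszekziezag.
Apply vowel harmony: tsaszekziezag → tsaszekziezeg.
Apply vowel deletion: tsaszekziezeg → tsaszekzezeg.

tsaszekzezeg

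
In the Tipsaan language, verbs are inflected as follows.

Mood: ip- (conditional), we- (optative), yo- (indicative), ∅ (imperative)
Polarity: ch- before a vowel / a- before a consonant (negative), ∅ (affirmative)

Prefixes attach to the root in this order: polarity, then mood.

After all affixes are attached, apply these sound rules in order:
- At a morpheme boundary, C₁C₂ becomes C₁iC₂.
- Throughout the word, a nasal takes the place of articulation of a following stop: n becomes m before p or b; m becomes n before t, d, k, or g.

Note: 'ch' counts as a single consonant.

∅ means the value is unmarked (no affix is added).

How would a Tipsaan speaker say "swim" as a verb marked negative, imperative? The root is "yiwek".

ayiwek

Attach polarity negative a- (before consonant 'y') → ayiwek.
mood = imperative: zero marking, form stays ayiwek.
Epenthesis: no change.
Nasal assimilation: no change.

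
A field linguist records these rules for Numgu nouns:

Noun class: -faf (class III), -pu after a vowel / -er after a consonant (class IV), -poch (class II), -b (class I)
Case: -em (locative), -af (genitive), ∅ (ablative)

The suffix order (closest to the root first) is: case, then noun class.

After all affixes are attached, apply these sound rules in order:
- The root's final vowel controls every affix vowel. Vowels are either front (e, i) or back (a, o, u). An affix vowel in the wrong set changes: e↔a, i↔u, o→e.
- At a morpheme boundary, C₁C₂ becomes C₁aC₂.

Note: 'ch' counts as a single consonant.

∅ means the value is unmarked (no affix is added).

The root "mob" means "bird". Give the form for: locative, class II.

Attach case locative -em → mobem.
Attach noun class class II -poch → mobempoch.
Apply vowel harmony: mobempoch → mobampoch.
Apply epenthesis: mobampoch → mobamapoch.

mobamapoch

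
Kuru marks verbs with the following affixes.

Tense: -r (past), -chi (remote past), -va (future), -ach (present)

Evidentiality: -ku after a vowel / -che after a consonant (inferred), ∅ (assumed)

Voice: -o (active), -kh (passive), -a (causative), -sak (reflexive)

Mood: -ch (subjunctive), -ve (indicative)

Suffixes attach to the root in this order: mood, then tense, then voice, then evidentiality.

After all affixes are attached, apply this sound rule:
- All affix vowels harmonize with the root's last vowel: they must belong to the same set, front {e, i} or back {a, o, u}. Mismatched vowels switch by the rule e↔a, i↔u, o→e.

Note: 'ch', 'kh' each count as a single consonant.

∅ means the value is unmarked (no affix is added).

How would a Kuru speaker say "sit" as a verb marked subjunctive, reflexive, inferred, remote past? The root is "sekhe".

Attach mood subjunctive -ch → sekhech.
Attach tense remote past -chi → sekhechchi.
Attach voice reflexive -sak → sekhechchisak.
Attach evidentiality inferred -che (after consonant 'k') → sekhechchisakche.
Apply vowel harmony: sekhechchisakche → sekhechchisekche.

sekhechchisekche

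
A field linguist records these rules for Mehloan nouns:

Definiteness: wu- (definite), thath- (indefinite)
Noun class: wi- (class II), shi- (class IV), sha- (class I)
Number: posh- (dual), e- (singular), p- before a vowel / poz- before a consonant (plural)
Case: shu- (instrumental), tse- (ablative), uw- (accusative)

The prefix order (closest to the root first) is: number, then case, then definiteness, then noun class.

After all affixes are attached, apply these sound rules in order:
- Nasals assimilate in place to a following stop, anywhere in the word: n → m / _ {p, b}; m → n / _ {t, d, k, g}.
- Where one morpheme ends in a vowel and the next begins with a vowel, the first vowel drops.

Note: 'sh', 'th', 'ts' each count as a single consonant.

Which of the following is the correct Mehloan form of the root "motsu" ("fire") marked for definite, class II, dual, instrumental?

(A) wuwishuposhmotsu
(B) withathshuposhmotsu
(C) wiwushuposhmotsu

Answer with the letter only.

Attach number dual posh- → poshmotsu.
Attach case instrumental shu- → shuposhmotsu.
Attach definiteness definite wu- → wushuposhmotsu.
Attach noun class class II wi- → wiwushuposhmotsu.
Nasal assimilation: no change.
Vowel deletion: no change.
So the correct form is wiwushuposhmotsu, option (C).
(B) withathshuposhmotsu is wrong: it uses indefinite instead of definite for definiteness.
(A) wuwishuposhmotsu is wrong: it has the affixes in the wrong order.

C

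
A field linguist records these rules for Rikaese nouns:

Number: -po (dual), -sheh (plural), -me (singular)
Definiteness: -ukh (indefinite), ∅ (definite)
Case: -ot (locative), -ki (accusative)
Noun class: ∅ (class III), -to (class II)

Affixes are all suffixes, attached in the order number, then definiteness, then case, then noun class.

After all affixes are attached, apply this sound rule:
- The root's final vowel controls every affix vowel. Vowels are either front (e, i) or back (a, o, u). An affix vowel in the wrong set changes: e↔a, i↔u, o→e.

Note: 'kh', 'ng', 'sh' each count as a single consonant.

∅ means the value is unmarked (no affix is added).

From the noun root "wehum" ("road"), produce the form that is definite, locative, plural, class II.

wehumshahotto

Attach number plural -sheh → wehumsheh.
definiteness = definite: zero marking, form stays wehumsheh.
Attach case locative -ot → wehumshehot.
Attach noun class class II -to → wehumshehotto.
Apply vowel harmony: wehumshehotto → wehumshahotto.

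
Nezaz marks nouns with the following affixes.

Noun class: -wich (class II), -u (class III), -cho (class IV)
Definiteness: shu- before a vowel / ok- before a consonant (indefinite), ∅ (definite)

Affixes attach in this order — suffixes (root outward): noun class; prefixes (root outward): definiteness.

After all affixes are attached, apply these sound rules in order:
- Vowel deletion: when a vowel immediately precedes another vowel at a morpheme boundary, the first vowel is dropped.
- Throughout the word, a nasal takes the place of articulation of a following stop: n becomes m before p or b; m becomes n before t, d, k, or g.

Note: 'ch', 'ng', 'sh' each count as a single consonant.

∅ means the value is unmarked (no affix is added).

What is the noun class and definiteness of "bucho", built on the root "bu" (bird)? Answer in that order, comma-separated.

class IV, definite

Segment: bu-cho.
noun class: -cho → class IV.
definiteness: ∅ → definite.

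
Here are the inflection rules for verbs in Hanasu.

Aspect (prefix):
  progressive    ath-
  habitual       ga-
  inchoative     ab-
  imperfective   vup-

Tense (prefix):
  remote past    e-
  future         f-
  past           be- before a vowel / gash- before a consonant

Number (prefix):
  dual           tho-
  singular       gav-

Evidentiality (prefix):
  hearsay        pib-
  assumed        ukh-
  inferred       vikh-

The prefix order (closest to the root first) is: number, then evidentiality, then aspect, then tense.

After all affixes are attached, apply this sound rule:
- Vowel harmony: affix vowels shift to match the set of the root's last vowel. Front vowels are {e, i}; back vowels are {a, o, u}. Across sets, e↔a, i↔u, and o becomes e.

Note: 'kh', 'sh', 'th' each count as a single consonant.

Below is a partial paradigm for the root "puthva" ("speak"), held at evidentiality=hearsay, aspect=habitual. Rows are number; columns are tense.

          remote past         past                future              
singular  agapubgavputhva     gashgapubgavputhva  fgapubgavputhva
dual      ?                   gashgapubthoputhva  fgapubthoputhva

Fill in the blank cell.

agapubthoputhva

Attach number dual tho- → thoputhva.
Attach evidentiality hearsay pib- → pibthoputhva.
Attach aspect habitual ga- → gapibthoputhva.
Attach tense remote past e- → egapibthoputhva.
Apply vowel harmony: egapibthoputhva → agapubthoputhva.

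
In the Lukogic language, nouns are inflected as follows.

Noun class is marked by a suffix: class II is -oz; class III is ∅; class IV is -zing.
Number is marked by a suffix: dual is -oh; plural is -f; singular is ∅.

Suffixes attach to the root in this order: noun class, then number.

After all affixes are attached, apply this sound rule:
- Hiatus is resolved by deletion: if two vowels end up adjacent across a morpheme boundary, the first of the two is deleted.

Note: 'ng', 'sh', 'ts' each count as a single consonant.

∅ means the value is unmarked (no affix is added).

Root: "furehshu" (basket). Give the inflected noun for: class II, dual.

furehshozoh

Attach noun class class II -oz → furehshuoz.
Attach number dual -oh → furehshuozoh.
Apply vowel deletion: furehshuozoh → furehshozoh.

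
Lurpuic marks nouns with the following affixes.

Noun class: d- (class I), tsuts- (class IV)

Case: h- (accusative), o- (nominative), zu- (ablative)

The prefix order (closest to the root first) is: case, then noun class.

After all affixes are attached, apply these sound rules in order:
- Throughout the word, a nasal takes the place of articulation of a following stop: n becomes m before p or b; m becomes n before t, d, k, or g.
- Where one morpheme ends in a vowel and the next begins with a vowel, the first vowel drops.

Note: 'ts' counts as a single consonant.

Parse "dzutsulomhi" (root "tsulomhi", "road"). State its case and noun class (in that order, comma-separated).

Segment: d-zu-tsulomhi.
case: zu- → ablative.
noun class: d- → class I.

ablative, class I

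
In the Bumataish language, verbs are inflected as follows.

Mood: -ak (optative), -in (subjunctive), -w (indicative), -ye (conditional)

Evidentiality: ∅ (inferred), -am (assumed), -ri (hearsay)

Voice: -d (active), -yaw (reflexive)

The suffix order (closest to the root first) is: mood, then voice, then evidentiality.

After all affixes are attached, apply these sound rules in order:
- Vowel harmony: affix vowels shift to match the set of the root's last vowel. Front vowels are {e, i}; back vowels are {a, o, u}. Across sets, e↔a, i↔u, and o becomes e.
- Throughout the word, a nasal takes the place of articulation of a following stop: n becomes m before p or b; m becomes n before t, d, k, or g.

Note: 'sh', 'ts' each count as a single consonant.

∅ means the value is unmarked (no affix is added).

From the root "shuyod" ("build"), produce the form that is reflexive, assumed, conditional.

shuyodyayawam

Attach mood conditional -ye → shuyodye.
Attach voice reflexive -yaw → shuyodyeyaw.
Attach evidentiality assumed -am → shuyodyeyawam.
Apply vowel harmony: shuyodyeyawam → shuyodyayawam.
Nasal assimilation: no change.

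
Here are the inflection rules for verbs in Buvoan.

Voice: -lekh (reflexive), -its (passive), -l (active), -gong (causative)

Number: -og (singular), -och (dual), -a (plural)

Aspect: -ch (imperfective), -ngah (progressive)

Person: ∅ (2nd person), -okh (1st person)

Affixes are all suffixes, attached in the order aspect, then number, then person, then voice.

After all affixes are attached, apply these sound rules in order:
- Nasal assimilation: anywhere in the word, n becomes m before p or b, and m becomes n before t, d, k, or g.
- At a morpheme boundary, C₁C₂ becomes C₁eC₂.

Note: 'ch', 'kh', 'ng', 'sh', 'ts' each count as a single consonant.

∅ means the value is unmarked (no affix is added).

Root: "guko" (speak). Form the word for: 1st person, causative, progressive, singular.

gukongahogokhegong

Attach aspect progressive -ngah → gukongah.
Attach number singular -og → gukongahog.
Attach person 1st person -okh → gukongahogokh.
Attach voice causative -gong → gukongahogokhgong.
Nasal assimilation: no change.
Apply epenthesis: gukongahogokhgong → gukongahogokhegong.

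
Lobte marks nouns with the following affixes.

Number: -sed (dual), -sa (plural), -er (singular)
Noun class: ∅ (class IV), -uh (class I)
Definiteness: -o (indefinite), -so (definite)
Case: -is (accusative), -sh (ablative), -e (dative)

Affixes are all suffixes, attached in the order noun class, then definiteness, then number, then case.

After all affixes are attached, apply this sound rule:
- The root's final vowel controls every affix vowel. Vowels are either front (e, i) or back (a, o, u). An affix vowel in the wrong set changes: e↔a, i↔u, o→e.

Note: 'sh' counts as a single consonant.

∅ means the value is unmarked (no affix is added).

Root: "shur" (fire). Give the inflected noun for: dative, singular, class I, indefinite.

Attach noun class class I -uh → shuruh.
Attach definiteness indefinite -o → shuruho.
Attach number singular -er → shuruhoer.
Attach case dative -e → shuruhoere.
Apply vowel harmony: shuruhoere → shuruhoara.

shuruhoara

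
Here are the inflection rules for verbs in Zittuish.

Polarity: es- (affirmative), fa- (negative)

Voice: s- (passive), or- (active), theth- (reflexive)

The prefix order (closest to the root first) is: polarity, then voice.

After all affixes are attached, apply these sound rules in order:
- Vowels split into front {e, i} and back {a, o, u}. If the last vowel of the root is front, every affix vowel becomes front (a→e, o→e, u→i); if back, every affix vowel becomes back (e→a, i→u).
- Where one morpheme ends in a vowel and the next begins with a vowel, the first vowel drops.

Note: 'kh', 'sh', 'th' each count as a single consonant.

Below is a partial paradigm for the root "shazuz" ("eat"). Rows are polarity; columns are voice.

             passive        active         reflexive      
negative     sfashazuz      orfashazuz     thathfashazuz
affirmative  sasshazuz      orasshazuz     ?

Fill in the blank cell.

thathasshazuz

Attach polarity affirmative es- → esshazuz.
Attach voice reflexive theth- → thethesshazuz.
Apply vowel harmony: thethesshazuz → thathasshazuz.
Vowel deletion: no change.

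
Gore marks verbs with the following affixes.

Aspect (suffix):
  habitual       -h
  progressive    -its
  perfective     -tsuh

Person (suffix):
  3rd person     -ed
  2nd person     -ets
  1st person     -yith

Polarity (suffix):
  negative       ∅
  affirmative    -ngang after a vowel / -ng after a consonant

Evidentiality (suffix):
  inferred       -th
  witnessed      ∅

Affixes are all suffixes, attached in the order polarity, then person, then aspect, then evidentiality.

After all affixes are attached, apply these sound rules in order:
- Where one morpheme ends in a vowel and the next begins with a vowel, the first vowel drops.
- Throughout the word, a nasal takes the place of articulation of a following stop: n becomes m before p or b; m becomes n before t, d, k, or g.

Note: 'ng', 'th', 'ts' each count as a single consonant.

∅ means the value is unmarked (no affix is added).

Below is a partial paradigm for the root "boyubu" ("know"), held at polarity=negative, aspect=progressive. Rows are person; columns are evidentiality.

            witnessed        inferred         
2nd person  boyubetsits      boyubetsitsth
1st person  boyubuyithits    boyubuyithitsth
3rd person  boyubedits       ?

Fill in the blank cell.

polarity = negative: zero marking, form stays boyubu.
Attach person 3rd person -ed → boyubued.
Attach aspect progressive -its → boyubuedits.
Attach evidentiality inferred -th → boyubueditsth.
Apply vowel deletion: boyubueditsth → boyubeditsth.
Nasal assimilation: no change.

boyubeditsth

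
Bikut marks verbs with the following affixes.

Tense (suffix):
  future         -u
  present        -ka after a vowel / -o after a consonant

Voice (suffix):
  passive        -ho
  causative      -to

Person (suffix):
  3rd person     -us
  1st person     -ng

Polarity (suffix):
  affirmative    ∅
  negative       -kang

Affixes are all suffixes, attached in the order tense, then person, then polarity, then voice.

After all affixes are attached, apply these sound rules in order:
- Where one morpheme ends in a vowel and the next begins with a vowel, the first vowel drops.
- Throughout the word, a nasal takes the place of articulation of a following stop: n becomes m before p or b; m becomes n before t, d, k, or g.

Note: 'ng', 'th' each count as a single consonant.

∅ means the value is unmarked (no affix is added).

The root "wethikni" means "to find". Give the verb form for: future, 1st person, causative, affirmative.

Attach tense future -u → wethikniu.
Attach person 1st person -ng → wethikniung.
polarity = affirmative: zero marking, form stays wethikniung.
Attach voice causative -to → wethikniungto.
Apply vowel deletion: wethikniungto → wethiknungto.
Nasal assimilation: no change.

wethiknungto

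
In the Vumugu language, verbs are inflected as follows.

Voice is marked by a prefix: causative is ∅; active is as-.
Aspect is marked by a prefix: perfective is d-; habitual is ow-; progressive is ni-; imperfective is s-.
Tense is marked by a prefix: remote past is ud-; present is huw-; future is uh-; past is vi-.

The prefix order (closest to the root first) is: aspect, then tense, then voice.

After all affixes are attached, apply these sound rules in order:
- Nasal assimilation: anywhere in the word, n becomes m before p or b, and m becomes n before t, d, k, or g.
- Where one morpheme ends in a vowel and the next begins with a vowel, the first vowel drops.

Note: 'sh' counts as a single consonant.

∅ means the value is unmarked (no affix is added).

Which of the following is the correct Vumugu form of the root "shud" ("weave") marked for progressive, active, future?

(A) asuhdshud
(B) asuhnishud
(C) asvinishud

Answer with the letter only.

B

Attach aspect progressive ni- → nishud.
Attach tense future uh- → uhnishud.
Attach voice active as- → asuhnishud.
Nasal assimilation: no change.
Vowel deletion: no change.
So the correct form is asuhnishud, option (B).
(A) asuhdshud is wrong: it uses perfective instead of progressive for aspect.
(C) asvinishud is wrong: it uses past instead of future for tense.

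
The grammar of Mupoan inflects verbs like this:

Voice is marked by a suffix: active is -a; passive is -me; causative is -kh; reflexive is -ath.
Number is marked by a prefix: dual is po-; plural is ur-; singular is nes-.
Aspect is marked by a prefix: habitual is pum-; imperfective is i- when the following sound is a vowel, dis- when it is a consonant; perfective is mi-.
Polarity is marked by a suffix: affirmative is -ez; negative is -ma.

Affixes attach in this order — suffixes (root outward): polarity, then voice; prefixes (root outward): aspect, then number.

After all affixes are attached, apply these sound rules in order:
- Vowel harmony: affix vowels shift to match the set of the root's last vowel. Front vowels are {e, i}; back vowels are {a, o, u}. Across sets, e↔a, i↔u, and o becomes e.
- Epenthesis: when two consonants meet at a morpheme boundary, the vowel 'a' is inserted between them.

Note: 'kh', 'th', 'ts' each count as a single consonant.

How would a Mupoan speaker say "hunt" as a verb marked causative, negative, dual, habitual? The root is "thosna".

Attach polarity negative -ma → thosnama.
Attach voice causative -kh → thosnamakh.
Attach aspect habitual pum- → pumthosnamakh.
Attach number dual po- → popumthosnamakh.
Vowel harmony: no change.
Apply epenthesis: popumthosnamakh → popumathosnamakh.

popumathosnamakh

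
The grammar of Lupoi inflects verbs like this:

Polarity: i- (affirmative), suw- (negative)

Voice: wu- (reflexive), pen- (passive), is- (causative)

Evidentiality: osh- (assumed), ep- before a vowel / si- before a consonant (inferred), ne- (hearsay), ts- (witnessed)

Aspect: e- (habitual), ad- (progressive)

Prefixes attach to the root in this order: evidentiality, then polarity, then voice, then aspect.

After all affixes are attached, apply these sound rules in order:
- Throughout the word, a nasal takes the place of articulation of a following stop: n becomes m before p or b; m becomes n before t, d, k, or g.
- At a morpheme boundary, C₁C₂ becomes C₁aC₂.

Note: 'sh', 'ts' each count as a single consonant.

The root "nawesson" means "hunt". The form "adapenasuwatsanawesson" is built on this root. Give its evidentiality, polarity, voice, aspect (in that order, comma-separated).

witnessed, negative, passive, progressive

Segment: ad-pen-suw-ts-nawesson.
evidentiality: ts- → witnessed.
polarity: suw- → negative.
voice: pen- → passive.
aspect: ad- → progressive.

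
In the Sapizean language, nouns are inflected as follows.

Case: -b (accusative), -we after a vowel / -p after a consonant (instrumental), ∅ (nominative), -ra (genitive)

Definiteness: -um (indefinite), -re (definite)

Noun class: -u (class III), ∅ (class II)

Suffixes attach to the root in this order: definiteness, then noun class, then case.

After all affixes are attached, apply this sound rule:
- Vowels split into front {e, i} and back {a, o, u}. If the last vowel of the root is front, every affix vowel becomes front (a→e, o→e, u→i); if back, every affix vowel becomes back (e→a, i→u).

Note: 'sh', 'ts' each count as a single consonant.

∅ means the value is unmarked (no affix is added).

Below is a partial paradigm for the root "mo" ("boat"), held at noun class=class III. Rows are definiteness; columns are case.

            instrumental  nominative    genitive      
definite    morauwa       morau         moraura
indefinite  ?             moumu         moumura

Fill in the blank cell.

moumuwa

Attach definiteness indefinite -um → moum.
Attach noun class class III -u → moumu.
Attach case instrumental -we (after vowel 'u') → moumuwe.
Apply vowel harmony: moumuwe → moumuwa.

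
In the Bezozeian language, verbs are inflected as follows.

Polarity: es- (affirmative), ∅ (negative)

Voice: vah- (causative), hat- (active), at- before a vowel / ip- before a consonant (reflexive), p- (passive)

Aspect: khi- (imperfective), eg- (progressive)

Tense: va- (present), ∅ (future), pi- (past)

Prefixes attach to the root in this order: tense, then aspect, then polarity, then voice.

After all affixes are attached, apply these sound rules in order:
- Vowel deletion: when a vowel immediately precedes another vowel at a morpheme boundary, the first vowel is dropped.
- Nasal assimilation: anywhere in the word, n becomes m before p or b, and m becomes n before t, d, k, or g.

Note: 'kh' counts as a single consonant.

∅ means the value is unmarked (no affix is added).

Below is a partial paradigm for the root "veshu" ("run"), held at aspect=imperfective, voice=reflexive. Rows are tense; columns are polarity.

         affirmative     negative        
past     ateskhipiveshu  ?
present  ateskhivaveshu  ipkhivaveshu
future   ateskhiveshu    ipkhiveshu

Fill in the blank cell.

ipkhipiveshu

Attach tense past pi- → piveshu.
Attach aspect imperfective khi- → khipiveshu.
polarity = negative: zero marking, form stays khipiveshu.
Attach voice reflexive ip- (before consonant 'kh') → ipkhipiveshu.
Vowel deletion: no change.
Nasal assimilation: no change.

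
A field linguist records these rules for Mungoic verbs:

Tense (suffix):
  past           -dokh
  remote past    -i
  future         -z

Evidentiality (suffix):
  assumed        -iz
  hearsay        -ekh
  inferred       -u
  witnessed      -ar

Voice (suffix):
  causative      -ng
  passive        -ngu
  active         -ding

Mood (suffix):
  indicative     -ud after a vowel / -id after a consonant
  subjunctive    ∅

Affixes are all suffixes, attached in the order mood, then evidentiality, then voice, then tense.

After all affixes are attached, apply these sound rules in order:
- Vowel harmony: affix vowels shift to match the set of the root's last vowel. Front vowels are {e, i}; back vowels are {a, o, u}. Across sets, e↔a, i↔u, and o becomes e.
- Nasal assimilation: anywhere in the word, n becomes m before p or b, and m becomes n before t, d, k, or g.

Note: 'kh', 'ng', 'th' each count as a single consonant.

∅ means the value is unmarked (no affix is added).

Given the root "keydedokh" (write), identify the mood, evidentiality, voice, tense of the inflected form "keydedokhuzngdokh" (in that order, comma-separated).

Segment: keydedokh-iz-ng-dokh.
mood: ∅ → subjunctive.
evidentiality: -iz → assumed.
voice: -ng → causative.
tense: -dokh → past.

subjunctive, assumed, causative, past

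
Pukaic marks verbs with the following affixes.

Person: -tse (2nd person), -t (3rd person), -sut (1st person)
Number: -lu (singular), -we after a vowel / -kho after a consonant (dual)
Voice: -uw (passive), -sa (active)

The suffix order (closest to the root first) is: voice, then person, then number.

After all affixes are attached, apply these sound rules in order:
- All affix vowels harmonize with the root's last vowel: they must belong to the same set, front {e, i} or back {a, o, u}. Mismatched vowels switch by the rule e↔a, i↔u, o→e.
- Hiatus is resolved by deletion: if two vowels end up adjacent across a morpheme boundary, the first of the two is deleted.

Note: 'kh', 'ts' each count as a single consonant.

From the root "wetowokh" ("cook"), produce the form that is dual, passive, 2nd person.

Attach voice passive -uw → wetowokhuw.
Attach person 2nd person -tse → wetowokhuwtse.
Attach number dual -we (after vowel 'e') → wetowokhuwtsewe.
Apply vowel harmony: wetowokhuwtsewe → wetowokhuwtsawa.
Vowel deletion: no change.

wetowokhuwtsawa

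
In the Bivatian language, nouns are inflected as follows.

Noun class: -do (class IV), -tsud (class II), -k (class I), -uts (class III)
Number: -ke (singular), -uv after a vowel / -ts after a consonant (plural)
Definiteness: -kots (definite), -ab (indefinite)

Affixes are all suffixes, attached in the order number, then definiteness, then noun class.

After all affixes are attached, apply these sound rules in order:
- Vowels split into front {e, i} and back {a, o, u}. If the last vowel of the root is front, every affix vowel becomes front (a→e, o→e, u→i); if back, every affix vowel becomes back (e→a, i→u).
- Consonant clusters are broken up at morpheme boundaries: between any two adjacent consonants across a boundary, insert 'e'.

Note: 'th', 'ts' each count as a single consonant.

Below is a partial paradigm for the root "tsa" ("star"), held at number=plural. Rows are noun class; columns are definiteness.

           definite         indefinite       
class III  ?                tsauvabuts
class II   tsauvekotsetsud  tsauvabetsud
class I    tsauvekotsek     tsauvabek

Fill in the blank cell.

tsauvekotsuts

Attach number plural -uv (after vowel 'a') → tsauv.
Attach definiteness definite -kots → tsauvkots.
Attach noun class class III -uts → tsauvkotsuts.
Vowel harmony: no change.
Apply epenthesis: tsauvkotsuts → tsauvekotsuts.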